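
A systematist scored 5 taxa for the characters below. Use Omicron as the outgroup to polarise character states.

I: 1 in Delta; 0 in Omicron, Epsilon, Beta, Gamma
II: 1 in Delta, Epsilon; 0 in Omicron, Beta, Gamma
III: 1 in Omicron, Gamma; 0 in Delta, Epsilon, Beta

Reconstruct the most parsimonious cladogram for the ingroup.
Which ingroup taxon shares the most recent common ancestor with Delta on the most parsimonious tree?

Character polarity is set by the outgroup: the derived state is whichever differs from the outgroup's state, so for III the derived state is '0', and for the remaining characters it is '1'.
I: derived state '1' in Delta only — an autapomorphy, so it tells us nothing about relationships among taxa.
II: derived state '1' in Delta and Epsilon only — synapomorphy for {Delta, Epsilon}.
III: derived state '0' in Beta, Delta, and Epsilon only — synapomorphy for {Beta, Delta, Epsilon}.
Most parsimonious ingroup topology: (((Delta,Epsilon),Beta),Gamma).
Delta and Epsilon form a cherry on this tree, so they are sister taxa.

Epsilon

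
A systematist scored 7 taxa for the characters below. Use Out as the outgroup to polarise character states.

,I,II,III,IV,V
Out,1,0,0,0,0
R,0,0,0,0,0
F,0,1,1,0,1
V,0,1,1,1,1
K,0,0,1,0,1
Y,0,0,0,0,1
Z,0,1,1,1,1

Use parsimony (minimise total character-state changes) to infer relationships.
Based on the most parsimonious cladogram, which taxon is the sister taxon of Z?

V

Character polarity is set by the outgroup: the derived state is whichever differs from the outgroup's state, so for I the derived state is '0', and for the remaining characters it is '1'.
All ingroup taxa share the derived state '0' for I; it defines the ingroup but does not resolve relationships within it.
II: derived state '1' in F, V, and Z only — synapomorphy for {F, V, Z}.
III (derived state '1') is shared by F, K, V, and Z — a synapomorphy uniting that clade.
Only V and Z show the derived state '1' for IV, supporting them as a clade.
V (derived state '1') is shared by F, K, V, Y, and Z — a synapomorphy uniting that clade.
Most parsimonious ingroup topology: (R,(((F,(V,Z)),K),Y)).
Z and V form a cherry on this tree, so they are sister taxa.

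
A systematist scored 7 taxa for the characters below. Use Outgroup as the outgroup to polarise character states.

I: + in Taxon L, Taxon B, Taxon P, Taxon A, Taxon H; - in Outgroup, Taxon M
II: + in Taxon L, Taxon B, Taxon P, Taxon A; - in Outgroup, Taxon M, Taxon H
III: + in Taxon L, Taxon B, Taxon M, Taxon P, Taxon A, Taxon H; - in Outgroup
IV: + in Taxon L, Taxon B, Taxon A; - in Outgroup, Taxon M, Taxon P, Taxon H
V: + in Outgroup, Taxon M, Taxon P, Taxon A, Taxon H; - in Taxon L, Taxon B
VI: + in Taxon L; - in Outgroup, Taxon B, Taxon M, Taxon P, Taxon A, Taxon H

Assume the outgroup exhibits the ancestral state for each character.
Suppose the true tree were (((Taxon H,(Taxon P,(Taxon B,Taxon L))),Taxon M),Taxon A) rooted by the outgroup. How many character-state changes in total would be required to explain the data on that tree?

Map each character onto (((Taxon H,(Taxon P,(Taxon B,Taxon L))),Taxon M),Taxon A) (rooted by Outgroup) and count the minimum state changes it requires (Fitch parsimony):
I: 2; II: 2; III: 1; IV: 2; V: 1; VI: 1.
Total tree length = 9.

9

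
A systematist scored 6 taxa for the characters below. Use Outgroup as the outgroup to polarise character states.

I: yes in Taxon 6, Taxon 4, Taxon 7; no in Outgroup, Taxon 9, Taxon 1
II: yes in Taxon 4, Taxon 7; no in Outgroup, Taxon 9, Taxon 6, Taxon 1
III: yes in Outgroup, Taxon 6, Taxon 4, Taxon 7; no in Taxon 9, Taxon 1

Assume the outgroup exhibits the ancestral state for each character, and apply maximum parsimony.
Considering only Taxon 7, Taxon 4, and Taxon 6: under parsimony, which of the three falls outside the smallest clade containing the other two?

Character polarity is set by the outgroup: the derived state is whichever differs from the outgroup's state, so for III the derived state is 'no', and for the remaining characters it is 'yes'.
I (derived state 'yes') is shared by Taxon 4, Taxon 6, and Taxon 7 — a synapomorphy uniting that clade.
II (derived state 'yes') is shared by Taxon 4 and Taxon 7 — a synapomorphy uniting that clade.
III (derived state 'no') is shared by Taxon 1 and Taxon 9 — a synapomorphy uniting that clade.
Most parsimonious ingroup topology: ((Taxon 9,Taxon 1),(Taxon 6,(Taxon 4,Taxon 7))).
Taxon 4 and Taxon 7 share a more recent common ancestor with each other than either does with Taxon 6, so Taxon 6 is the least closely related of the three.

Taxon 6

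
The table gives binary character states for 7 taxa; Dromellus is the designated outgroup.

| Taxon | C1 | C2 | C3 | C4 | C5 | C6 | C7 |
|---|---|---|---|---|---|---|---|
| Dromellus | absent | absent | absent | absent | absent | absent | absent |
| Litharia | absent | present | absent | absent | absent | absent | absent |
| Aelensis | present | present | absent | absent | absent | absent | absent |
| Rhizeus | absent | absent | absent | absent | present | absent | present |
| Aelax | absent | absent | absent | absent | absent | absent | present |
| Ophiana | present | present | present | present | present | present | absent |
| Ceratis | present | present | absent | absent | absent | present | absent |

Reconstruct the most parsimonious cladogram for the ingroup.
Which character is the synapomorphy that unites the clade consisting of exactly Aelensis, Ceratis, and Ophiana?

C1

The outgroup has state 'absent' for every character, so 'present' is the derived state throughout.
Only Aelensis, Ceratis, and Ophiana show the derived state 'present' for C1, supporting them as a clade.
C2 (derived state 'present') is shared by Aelensis, Ceratis, Litharia, and Ophiana — a synapomorphy uniting that clade.
C3: derived state 'present' in Ophiana only — an autapomorphy, so it tells us nothing about relationships among taxa.
C4: derived state 'present' in Ophiana only — an autapomorphy, so it tells us nothing about relationships among taxa.
C5 groups Ophiana and Rhizeus, which is incompatible with the clades supported by the remaining characters; treating it as convergent (homoplasy) costs fewer steps than any alternative tree.
C6 (derived state 'present') is shared by Ceratis and Ophiana — a synapomorphy uniting that clade.
C7: derived state 'present' in Aelax and Rhizeus only — synapomorphy for {Aelax, Rhizeus}.
Most parsimonious ingroup topology: ((Litharia,(Aelensis,(Ophiana,Ceratis))),(Rhizeus,Aelax)).
The clade {Aelensis, Ceratis, Ophiana} is supported by C1: its derived state 'present' occurs in exactly those taxa and in no other taxon (including the outgroup).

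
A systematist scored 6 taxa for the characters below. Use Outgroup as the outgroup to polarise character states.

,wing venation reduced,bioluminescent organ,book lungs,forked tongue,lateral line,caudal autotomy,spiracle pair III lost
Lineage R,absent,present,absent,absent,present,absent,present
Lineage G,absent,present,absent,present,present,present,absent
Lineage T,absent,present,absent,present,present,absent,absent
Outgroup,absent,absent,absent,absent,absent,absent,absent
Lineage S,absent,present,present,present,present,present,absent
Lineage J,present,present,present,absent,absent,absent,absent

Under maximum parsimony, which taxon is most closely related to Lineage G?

Lineage S

The outgroup has state 'absent' for every character, so 'present' is the derived state throughout.
wing venation reduced (derived state 'present') is unique to Lineage J (autapomorphy; uninformative for grouping).
All ingroup taxa share the derived state 'present' for bioluminescent organ; it defines the ingroup but does not resolve relationships within it.
book lungs groups Lineage J and Lineage S, which is incompatible with the clades supported by the remaining characters; treating it as convergent (homoplasy) costs fewer steps than any alternative tree.
Only Lineage G, Lineage S, and Lineage T show the derived state 'present' for forked tongue, supporting them as a clade.
lateral line: derived state 'present' in Lineage G, Lineage R, Lineage S, and Lineage T only — synapomorphy for {Lineage G, Lineage R, Lineage S, Lineage T}.
caudal autotomy: derived state 'present' in Lineage G and Lineage S only — synapomorphy for {Lineage G, Lineage S}.
spiracle pair III lost (derived state 'present') is unique to Lineage R (autapomorphy; uninformative for grouping).
Most parsimonious ingroup topology: (((Lineage T,(Lineage G,Lineage S)),Lineage R),Lineage J).
Lineage G and Lineage S form a cherry on this tree, so they are sister taxa.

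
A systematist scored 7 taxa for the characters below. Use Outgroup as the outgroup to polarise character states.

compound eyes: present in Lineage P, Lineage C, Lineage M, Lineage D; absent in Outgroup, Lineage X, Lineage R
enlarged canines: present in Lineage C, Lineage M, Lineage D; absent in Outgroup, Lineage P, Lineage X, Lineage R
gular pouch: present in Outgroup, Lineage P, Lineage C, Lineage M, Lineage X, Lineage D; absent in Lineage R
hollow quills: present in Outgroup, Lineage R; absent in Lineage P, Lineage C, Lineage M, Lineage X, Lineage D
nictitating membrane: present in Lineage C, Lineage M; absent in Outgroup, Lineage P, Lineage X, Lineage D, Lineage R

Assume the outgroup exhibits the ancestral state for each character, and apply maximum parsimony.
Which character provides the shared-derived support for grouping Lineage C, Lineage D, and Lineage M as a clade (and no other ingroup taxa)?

Character polarity is set by the outgroup: the derived state is whichever differs from the outgroup's state, so for gular pouch, hollow quills the derived state is 'absent', and for the remaining characters it is 'present'.
compound eyes: derived state 'present' in Lineage C, Lineage D, Lineage M, and Lineage P only — synapomorphy for {Lineage C, Lineage D, Lineage M, Lineage P}.
enlarged canines (derived state 'present') is shared by Lineage C, Lineage D, and Lineage M — a synapomorphy uniting that clade.
gular pouch: derived state 'absent' in Lineage R only — an autapomorphy, so it tells us nothing about relationships among taxa.
hollow quills: derived state 'absent' in Lineage C, Lineage D, Lineage M, Lineage P, and Lineage X only — synapomorphy for {Lineage C, Lineage D, Lineage M, Lineage P, Lineage X}.
nictitating membrane: derived state 'present' in Lineage C and Lineage M only — synapomorphy for {Lineage C, Lineage M}.
Most parsimonious ingroup topology: (((Lineage P,((Lineage C,Lineage M),Lineage D)),Lineage X),Lineage R).
The clade {Lineage C, Lineage D, Lineage M} is supported by enlarged canines: its derived state 'present' occurs in exactly those taxa and in no other taxon (including the outgroup).

enlarged canines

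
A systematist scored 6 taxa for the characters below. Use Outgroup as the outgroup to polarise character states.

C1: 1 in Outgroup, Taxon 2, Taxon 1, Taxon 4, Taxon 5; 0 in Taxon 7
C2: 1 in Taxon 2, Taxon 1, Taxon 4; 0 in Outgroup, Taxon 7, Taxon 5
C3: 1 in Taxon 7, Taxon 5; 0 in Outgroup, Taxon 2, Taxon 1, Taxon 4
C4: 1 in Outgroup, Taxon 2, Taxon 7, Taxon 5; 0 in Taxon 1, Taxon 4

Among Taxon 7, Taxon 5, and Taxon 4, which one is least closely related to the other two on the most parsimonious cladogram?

Character polarity is set by the outgroup: the derived state is whichever differs from the outgroup's state, so for C1, C4 the derived state is '0', and for the remaining characters it is '1'.
C1 (derived state '0') is unique to Taxon 7 (autapomorphy; uninformative for grouping).
Only Taxon 1, Taxon 2, and Taxon 4 show the derived state '1' for C2, supporting them as a clade.
C3 (derived state '1') is shared by Taxon 5 and Taxon 7 — a synapomorphy uniting that clade.
C4 (derived state '0') is shared by Taxon 1 and Taxon 4 — a synapomorphy uniting that clade.
Most parsimonious ingroup topology: ((Taxon 2,(Taxon 1,Taxon 4)),(Taxon 7,Taxon 5)).
Taxon 5 and Taxon 7 share a more recent common ancestor with each other than either does with Taxon 4, so Taxon 4 is the least closely related of the three.

Taxon 4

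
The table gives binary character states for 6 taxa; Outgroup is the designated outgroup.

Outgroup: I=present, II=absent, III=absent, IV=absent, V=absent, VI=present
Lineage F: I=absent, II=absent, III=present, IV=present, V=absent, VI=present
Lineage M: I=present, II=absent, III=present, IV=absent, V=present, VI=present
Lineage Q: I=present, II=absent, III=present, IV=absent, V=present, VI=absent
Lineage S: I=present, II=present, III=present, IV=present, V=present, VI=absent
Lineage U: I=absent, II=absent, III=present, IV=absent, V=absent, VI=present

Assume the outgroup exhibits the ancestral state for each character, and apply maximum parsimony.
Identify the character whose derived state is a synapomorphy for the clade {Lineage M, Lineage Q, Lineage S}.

V

Character polarity is set by the outgroup: the derived state is whichever differs from the outgroup's state, so for I, VI the derived state is 'absent', and for the remaining characters it is 'present'.
I (derived state 'absent') is shared by Lineage F and Lineage U — a synapomorphy uniting that clade.
II (derived state 'present') is unique to Lineage S (autapomorphy; uninformative for grouping).
III (derived state 'present') is shared by all ingroup taxa — unites the whole ingroup.
IV groups Lineage F and Lineage S, which is incompatible with the clades supported by the remaining characters; treating it as convergent (homoplasy) costs fewer steps than any alternative tree.
Only Lineage M, Lineage Q, and Lineage S show the derived state 'present' for V, supporting them as a clade.
VI: derived state 'absent' in Lineage Q and Lineage S only — synapomorphy for {Lineage Q, Lineage S}.
Most parsimonious ingroup topology: ((Lineage F,Lineage U),(Lineage M,(Lineage Q,Lineage S))).
The clade {Lineage M, Lineage Q, Lineage S} is supported by V: its derived state 'present' occurs in exactly those taxa and in no other taxon (including the outgroup).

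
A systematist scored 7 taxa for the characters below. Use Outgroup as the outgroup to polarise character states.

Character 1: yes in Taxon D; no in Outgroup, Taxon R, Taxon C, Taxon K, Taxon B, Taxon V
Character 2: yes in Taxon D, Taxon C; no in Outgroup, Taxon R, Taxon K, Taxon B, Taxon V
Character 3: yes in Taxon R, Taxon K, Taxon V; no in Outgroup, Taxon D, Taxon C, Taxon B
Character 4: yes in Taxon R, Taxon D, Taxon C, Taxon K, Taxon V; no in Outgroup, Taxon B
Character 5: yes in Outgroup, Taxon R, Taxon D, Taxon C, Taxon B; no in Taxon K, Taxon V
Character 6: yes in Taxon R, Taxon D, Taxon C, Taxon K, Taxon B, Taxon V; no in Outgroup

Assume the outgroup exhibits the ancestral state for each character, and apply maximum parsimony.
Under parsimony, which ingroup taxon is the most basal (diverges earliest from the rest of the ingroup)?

Character polarity is set by the outgroup: the derived state is whichever differs from the outgroup's state, so for Character 5 the derived state is 'no', and for the remaining characters it is 'yes'.
Character 1: derived state 'yes' in Taxon D only — an autapomorphy, so it tells us nothing about relationships among taxa.
Character 2: derived state 'yes' in Taxon C and Taxon D only — synapomorphy for {Taxon C, Taxon D}.
Only Taxon K, Taxon R, and Taxon V show the derived state 'yes' for Character 3, supporting them as a clade.
Character 4: derived state 'yes' in Taxon C, Taxon D, Taxon K, Taxon R, and Taxon V only — synapomorphy for {Taxon C, Taxon D, Taxon K, Taxon R, Taxon V}.
Character 5 (derived state 'no') is shared by Taxon K and Taxon V — a synapomorphy uniting that clade.
Character 6 (derived state 'yes') is shared by all ingroup taxa — unites the whole ingroup.
Most parsimonious ingroup topology: (((Taxon R,(Taxon K,Taxon V)),(Taxon D,Taxon C)),Taxon B).
Taxon B is sister to the clade containing all other ingroup taxa, so it is the earliest-diverging (most basal) ingroup lineage.

Taxon B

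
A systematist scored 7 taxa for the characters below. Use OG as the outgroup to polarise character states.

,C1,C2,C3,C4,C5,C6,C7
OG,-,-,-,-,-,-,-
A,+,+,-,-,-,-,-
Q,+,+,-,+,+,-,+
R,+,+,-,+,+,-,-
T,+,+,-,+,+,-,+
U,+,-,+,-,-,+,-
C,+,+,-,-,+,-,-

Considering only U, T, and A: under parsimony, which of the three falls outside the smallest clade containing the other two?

U

The outgroup has state '-' for every character, so '+' is the derived state throughout.
All ingroup taxa share the derived state '+' for C1; it defines the ingroup but does not resolve relationships within it.
C2: derived state '+' in A, C, Q, R, and T only — synapomorphy for {A, C, Q, R, T}.
C3: derived state '+' in U only — an autapomorphy, so it tells us nothing about relationships among taxa.
C4 (derived state '+') is shared by Q, R, and T — a synapomorphy uniting that clade.
Only C, Q, R, and T show the derived state '+' for C5, supporting them as a clade.
C6: derived state '+' in U only — an autapomorphy, so it tells us nothing about relationships among taxa.
C7 (derived state '+') is shared by Q and T — a synapomorphy uniting that clade.
Most parsimonious ingroup topology: ((A,(((Q,T),R),C)),U).
A and T share a more recent common ancestor with each other than either does with U, so U is the least closely related of the three.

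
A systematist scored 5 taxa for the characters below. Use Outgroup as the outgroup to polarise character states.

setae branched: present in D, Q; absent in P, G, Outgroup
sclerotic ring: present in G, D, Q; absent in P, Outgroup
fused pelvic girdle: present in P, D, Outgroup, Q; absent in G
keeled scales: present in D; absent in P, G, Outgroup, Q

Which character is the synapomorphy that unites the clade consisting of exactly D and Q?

Character polarity is set by the outgroup: the derived state is whichever differs from the outgroup's state, so for fused pelvic girdle the derived state is 'absent', and for the remaining characters it is 'present'.
setae branched (derived state 'present') is shared by D and Q — a synapomorphy uniting that clade.
sclerotic ring: derived state 'present' in D, G, and Q only — synapomorphy for {D, G, Q}.
fused pelvic girdle: derived state 'absent' in G only — an autapomorphy, so it tells us nothing about relationships among taxa.
keeled scales: derived state 'present' in D only — an autapomorphy, so it tells us nothing about relationships among taxa.
Most parsimonious ingroup topology: (((D,Q),G),P).
The clade {D, Q} is supported by setae branched: its derived state 'present' occurs in exactly those taxa and in no other taxon (including the outgroup).

setae branched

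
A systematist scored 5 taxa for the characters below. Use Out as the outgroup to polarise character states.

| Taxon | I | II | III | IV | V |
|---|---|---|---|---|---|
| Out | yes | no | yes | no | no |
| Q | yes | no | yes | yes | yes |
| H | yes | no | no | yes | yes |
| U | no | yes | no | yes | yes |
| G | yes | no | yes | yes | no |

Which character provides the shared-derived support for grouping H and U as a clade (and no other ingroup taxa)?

III

Character polarity is set by the outgroup: the derived state is whichever differs from the outgroup's state, so for I, III the derived state is 'no', and for the remaining characters it is 'yes'.
I: derived state 'no' in U only — an autapomorphy, so it tells us nothing about relationships among taxa.
II: derived state 'yes' in U only — an autapomorphy, so it tells us nothing about relationships among taxa.
III: derived state 'no' in H and U only — synapomorphy for {H, U}.
IV (derived state 'yes') is shared by all ingroup taxa — unites the whole ingroup.
Only H, Q, and U show the derived state 'yes' for V, supporting them as a clade.
Most parsimonious ingroup topology: ((Q,(H,U)),G).
The clade {H, U} is supported by III: its derived state 'no' occurs in exactly those taxa and in no other taxon (including the outgroup).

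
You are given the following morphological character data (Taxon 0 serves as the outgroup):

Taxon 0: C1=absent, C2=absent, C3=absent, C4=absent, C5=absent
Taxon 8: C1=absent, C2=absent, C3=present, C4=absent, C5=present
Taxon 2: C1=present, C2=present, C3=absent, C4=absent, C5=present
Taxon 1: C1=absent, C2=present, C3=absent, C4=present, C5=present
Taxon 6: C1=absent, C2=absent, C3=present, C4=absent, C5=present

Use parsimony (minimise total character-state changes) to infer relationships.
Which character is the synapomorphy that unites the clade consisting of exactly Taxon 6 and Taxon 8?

C3

The outgroup has state 'absent' for every character, so 'present' is the derived state throughout.
C1: derived state 'present' in Taxon 2 only — an autapomorphy, so it tells us nothing about relationships among taxa.
C2: derived state 'present' in Taxon 1 and Taxon 2 only — synapomorphy for {Taxon 1, Taxon 2}.
C3: derived state 'present' in Taxon 6 and Taxon 8 only — synapomorphy for {Taxon 6, Taxon 8}.
C4: derived state 'present' in Taxon 1 only — an autapomorphy, so it tells us nothing about relationships among taxa.
C5 (derived state 'present') is shared by all ingroup taxa — unites the whole ingroup.
Most parsimonious ingroup topology: ((Taxon 8,Taxon 6),(Taxon 2,Taxon 1)).
The clade {Taxon 6, Taxon 8} is supported by C3: its derived state 'present' occurs in exactly those taxa and in no other taxon (including the outgroup).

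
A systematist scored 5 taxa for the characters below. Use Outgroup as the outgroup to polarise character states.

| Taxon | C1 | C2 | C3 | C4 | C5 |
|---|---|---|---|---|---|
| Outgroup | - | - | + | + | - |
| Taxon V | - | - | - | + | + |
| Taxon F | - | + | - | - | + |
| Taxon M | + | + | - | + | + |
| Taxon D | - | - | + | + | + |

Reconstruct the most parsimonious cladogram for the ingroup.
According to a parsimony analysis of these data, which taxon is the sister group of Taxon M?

Taxon F

Character polarity is set by the outgroup: the derived state is whichever differs from the outgroup's state, so for C3, C4 the derived state is '-', and for the remaining characters it is '+'.
C1: derived state '+' in Taxon M only — an autapomorphy, so it tells us nothing about relationships among taxa.
C2: derived state '+' in Taxon F and Taxon M only — synapomorphy for {Taxon F, Taxon M}.
C3 (derived state '-') is shared by Taxon F, Taxon M, and Taxon V — a synapomorphy uniting that clade.
C4: derived state '-' in Taxon F only — an autapomorphy, so it tells us nothing about relationships among taxa.
All ingroup taxa share the derived state '+' for C5; it defines the ingroup but does not resolve relationships within it.
Most parsimonious ingroup topology: ((Taxon V,(Taxon F,Taxon M)),Taxon D).
Taxon M and Taxon F form a cherry on this tree, so they are sister taxa.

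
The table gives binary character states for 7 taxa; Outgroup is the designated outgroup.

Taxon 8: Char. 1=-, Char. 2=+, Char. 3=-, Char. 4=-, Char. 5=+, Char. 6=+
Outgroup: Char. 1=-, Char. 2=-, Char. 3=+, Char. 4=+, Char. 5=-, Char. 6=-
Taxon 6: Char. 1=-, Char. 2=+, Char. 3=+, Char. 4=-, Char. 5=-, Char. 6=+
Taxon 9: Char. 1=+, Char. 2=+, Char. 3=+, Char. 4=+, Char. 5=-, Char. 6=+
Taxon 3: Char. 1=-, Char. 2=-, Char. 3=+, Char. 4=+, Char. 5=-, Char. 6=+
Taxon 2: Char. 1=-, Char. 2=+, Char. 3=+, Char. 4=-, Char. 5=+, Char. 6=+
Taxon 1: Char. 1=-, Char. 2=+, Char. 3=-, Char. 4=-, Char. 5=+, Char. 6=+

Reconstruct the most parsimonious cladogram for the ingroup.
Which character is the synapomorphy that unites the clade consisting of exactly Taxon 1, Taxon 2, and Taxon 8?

Character polarity is set by the outgroup: the derived state is whichever differs from the outgroup's state, so for Char. 3, Char. 4 the derived state is '-', and for the remaining characters it is '+'.
Char. 1: derived state '+' in Taxon 9 only — an autapomorphy, so it tells us nothing about relationships among taxa.
Char. 2: derived state '+' in Taxon 1, Taxon 2, Taxon 6, Taxon 8, and Taxon 9 only — synapomorphy for {Taxon 1, Taxon 2, Taxon 6, Taxon 8, Taxon 9}.
Char. 3 (derived state '-') is shared by Taxon 1 and Taxon 8 — a synapomorphy uniting that clade.
Only Taxon 1, Taxon 2, Taxon 6, and Taxon 8 show the derived state '-' for Char. 4, supporting them as a clade.
Only Taxon 1, Taxon 2, and Taxon 8 show the derived state '+' for Char. 5, supporting them as a clade.
All ingroup taxa share the derived state '+' for Char. 6; it defines the ingroup but does not resolve relationships within it.
Most parsimonious ingroup topology: (((Taxon 6,(Taxon 2,(Taxon 8,Taxon 1))),Taxon 9),Taxon 3).
The clade {Taxon 1, Taxon 2, Taxon 8} is supported by Char. 5: its derived state '+' occurs in exactly those taxa and in no other taxon (including the outgroup).

Char. 5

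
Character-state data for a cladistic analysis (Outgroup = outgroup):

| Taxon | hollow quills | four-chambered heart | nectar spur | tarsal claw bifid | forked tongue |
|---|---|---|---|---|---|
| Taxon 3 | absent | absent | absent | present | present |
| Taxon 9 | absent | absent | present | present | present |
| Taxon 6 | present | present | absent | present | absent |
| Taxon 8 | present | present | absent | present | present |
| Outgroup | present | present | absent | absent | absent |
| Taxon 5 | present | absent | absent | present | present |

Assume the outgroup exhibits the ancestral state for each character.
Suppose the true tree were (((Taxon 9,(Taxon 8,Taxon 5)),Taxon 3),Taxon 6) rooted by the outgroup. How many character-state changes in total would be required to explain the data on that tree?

7

Map each character onto (((Taxon 9,(Taxon 8,Taxon 5)),Taxon 3),Taxon 6) (rooted by Outgroup) and count the minimum state changes it requires (Fitch parsimony):
hollow quills: 2; four-chambered heart: 2; nectar spur: 1; tarsal claw bifid: 1; forked tongue: 1.
Total tree length = 7.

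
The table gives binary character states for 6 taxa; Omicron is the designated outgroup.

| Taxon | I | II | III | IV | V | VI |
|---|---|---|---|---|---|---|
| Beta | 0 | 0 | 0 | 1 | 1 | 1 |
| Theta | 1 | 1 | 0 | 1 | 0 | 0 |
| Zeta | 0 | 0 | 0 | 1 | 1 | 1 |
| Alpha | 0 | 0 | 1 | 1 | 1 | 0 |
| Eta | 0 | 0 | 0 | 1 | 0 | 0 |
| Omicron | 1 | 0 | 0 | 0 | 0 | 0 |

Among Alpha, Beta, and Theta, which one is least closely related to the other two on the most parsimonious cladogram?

Theta

Character polarity is set by the outgroup: the derived state is whichever differs from the outgroup's state, so for I the derived state is '0', and for the remaining characters it is '1'.
Only Alpha, Beta, Eta, and Zeta show the derived state '0' for I, supporting them as a clade.
II: derived state '1' in Theta only — an autapomorphy, so it tells us nothing about relationships among taxa.
III: derived state '1' in Alpha only — an autapomorphy, so it tells us nothing about relationships among taxa.
All ingroup taxa share the derived state '1' for IV; it defines the ingroup but does not resolve relationships within it.
Only Alpha, Beta, and Zeta show the derived state '1' for V, supporting them as a clade.
VI (derived state '1') is shared by Beta and Zeta — a synapomorphy uniting that clade.
Most parsimonious ingroup topology: ((((Beta,Zeta),Alpha),Eta),Theta).
Alpha and Beta share a more recent common ancestor with each other than either does with Theta, so Theta is the least closely related of the three.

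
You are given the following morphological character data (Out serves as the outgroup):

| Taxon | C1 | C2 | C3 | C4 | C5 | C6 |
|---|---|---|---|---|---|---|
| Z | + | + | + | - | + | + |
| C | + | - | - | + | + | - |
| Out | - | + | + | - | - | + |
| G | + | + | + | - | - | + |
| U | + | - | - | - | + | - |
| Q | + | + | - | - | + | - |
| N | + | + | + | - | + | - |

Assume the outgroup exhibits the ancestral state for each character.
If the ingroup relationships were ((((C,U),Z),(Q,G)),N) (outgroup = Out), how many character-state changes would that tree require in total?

Map each character onto ((((C,U),Z),(Q,G)),N) (rooted by Out) and count the minimum state changes it requires (Fitch parsimony):
C1: 1; C2: 1; C3: 2; C4: 1; C5: 2; C6: 3.
Total tree length = 10.

10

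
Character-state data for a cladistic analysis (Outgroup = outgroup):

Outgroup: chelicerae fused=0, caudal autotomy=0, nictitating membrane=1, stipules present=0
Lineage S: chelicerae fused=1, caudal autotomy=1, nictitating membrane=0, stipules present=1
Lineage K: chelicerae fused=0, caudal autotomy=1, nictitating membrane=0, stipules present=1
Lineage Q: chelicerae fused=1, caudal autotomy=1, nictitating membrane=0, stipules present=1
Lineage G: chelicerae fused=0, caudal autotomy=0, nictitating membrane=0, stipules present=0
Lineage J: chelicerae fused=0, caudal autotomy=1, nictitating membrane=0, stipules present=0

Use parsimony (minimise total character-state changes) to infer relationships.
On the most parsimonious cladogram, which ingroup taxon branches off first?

Lineage G

Character polarity is set by the outgroup: the derived state is whichever differs from the outgroup's state, so for nictitating membrane the derived state is '0', and for the remaining characters it is '1'.
chelicerae fused: derived state '1' in Lineage Q and Lineage S only — synapomorphy for {Lineage Q, Lineage S}.
caudal autotomy: derived state '1' in Lineage J, Lineage K, Lineage Q, and Lineage S only — synapomorphy for {Lineage J, Lineage K, Lineage Q, Lineage S}.
All ingroup taxa share the derived state '0' for nictitating membrane; it defines the ingroup but does not resolve relationships within it.
stipules present (derived state '1') is shared by Lineage K, Lineage Q, and Lineage S — a synapomorphy uniting that clade.
Most parsimonious ingroup topology: ((((Lineage S,Lineage Q),Lineage K),Lineage J),Lineage G).
Lineage G is sister to the clade containing all other ingroup taxa, so it is the earliest-diverging (most basal) ingroup lineage.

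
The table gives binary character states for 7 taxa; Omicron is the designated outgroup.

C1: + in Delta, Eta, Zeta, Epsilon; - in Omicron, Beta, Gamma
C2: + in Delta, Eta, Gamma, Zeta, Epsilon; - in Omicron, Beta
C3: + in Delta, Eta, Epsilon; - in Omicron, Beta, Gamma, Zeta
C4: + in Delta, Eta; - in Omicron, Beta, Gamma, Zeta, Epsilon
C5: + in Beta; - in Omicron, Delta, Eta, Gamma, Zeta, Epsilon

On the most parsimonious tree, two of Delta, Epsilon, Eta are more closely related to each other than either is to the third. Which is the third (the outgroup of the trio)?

Epsilon

The outgroup has state '-' for every character, so '+' is the derived state throughout.
C1: derived state '+' in Delta, Epsilon, Eta, and Zeta only — synapomorphy for {Delta, Epsilon, Eta, Zeta}.
Only Delta, Epsilon, Eta, Gamma, and Zeta show the derived state '+' for C2, supporting them as a clade.
C3: derived state '+' in Delta, Epsilon, and Eta only — synapomorphy for {Delta, Epsilon, Eta}.
C4: derived state '+' in Delta and Eta only — synapomorphy for {Delta, Eta}.
C5: derived state '+' in Beta only — an autapomorphy, so it tells us nothing about relationships among taxa.
Most parsimonious ingroup topology: (Beta,((((Delta,Eta),Epsilon),Zeta),Gamma)).
Delta and Eta share a more recent common ancestor with each other than either does with Epsilon, so Epsilon is the least closely related of the three.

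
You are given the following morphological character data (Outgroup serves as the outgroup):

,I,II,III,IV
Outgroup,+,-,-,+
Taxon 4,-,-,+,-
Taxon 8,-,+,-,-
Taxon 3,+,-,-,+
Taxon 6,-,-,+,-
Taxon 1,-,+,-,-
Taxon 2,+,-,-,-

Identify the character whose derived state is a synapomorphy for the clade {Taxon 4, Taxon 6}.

III

Character polarity is set by the outgroup: the derived state is whichever differs from the outgroup's state, so for I, IV the derived state is '-', and for the remaining characters it is '+'.
Only Taxon 1, Taxon 4, Taxon 6, and Taxon 8 show the derived state '-' for I, supporting them as a clade.
II (derived state '+') is shared by Taxon 1 and Taxon 8 — a synapomorphy uniting that clade.
Only Taxon 4 and Taxon 6 show the derived state '+' for III, supporting them as a clade.
IV: derived state '-' in Taxon 1, Taxon 2, Taxon 4, Taxon 6, and Taxon 8 only — synapomorphy for {Taxon 1, Taxon 2, Taxon 4, Taxon 6, Taxon 8}.
Most parsimonious ingroup topology: ((((Taxon 4,Taxon 6),(Taxon 8,Taxon 1)),Taxon 2),Taxon 3).
The clade {Taxon 4, Taxon 6} is supported by III: its derived state '+' occurs in exactly those taxa and in no other taxon (including the outgroup).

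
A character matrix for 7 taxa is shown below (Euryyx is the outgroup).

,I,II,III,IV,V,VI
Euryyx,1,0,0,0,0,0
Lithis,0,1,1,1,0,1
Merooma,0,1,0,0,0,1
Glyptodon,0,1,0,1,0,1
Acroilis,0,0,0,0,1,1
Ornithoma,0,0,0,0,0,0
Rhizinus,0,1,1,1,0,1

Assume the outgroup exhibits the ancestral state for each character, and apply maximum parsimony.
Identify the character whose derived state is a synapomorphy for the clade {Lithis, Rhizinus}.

Character polarity is set by the outgroup: the derived state is whichever differs from the outgroup's state, so for I the derived state is '0', and for the remaining characters it is '1'.
I (derived state '0') is shared by all ingroup taxa — unites the whole ingroup.
II: derived state '1' in Glyptodon, Lithis, Merooma, and Rhizinus only — synapomorphy for {Glyptodon, Lithis, Merooma, Rhizinus}.
III (derived state '1') is shared by Lithis and Rhizinus — a synapomorphy uniting that clade.
IV (derived state '1') is shared by Glyptodon, Lithis, and Rhizinus — a synapomorphy uniting that clade.
V (derived state '1') is unique to Acroilis (autapomorphy; uninformative for grouping).
Only Acroilis, Glyptodon, Lithis, Merooma, and Rhizinus show the derived state '1' for VI, supporting them as a clade.
Most parsimonious ingroup topology: (((((Lithis,Rhizinus),Glyptodon),Merooma),Acroilis),Ornithoma).
The clade {Lithis, Rhizinus} is supported by III: its derived state '1' occurs in exactly those taxa and in no other taxon (including the outgroup).

III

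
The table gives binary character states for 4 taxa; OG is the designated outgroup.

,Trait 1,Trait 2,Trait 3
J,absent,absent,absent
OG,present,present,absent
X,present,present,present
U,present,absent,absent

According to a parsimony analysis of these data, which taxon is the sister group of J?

Character polarity is set by the outgroup: the derived state is whichever differs from the outgroup's state, so for Trait 1, Trait 2 the derived state is 'absent', and for the remaining characters it is 'present'.
Trait 1: derived state 'absent' in J only — an autapomorphy, so it tells us nothing about relationships among taxa.
Trait 2 (derived state 'absent') is shared by J and U — a synapomorphy uniting that clade.
Trait 3 (derived state 'present') is unique to X (autapomorphy; uninformative for grouping).
Most parsimonious ingroup topology: ((U,J),X).
J and U form a cherry on this tree, so they are sister taxa.

U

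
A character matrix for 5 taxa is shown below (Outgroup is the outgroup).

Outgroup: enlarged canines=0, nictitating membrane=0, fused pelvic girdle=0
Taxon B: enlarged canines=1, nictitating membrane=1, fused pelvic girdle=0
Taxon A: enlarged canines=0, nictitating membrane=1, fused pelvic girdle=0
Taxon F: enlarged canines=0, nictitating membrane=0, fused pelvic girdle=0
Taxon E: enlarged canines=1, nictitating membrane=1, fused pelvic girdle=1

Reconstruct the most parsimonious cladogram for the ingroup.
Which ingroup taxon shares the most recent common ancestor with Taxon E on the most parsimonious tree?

Taxon B

The outgroup has state '0' for every character, so '1' is the derived state throughout.
Only Taxon B and Taxon E show the derived state '1' for enlarged canines, supporting them as a clade.
Only Taxon A, Taxon B, and Taxon E show the derived state '1' for nictitating membrane, supporting them as a clade.
fused pelvic girdle (derived state '1') is unique to Taxon E (autapomorphy; uninformative for grouping).
Most parsimonious ingroup topology: (((Taxon B,Taxon E),Taxon A),Taxon F).
Taxon E and Taxon B form a cherry on this tree, so they are sister taxa.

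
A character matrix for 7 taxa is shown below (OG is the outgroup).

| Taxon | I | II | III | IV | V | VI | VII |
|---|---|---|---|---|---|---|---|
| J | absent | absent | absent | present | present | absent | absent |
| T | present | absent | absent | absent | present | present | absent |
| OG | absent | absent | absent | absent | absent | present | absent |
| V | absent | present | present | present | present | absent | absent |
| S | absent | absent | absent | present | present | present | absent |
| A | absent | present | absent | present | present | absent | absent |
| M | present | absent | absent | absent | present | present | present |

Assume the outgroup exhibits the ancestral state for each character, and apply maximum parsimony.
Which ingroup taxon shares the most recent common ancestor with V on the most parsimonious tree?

Character polarity is set by the outgroup: the derived state is whichever differs from the outgroup's state, so for VI the derived state is 'absent', and for the remaining characters it is 'present'.
Only M and T show the derived state 'present' for I, supporting them as a clade.
II (derived state 'present') is shared by A and V — a synapomorphy uniting that clade.
III: derived state 'present' in V only — an autapomorphy, so it tells us nothing about relationships among taxa.
Only A, J, S, and V show the derived state 'present' for IV, supporting them as a clade.
All ingroup taxa share the derived state 'present' for V; it defines the ingroup but does not resolve relationships within it.
VI (derived state 'absent') is shared by A, J, and V — a synapomorphy uniting that clade.
VII: derived state 'present' in M only — an autapomorphy, so it tells us nothing about relationships among taxa.
Most parsimonious ingroup topology: ((M,T),((J,(A,V)),S)).
V and A form a cherry on this tree, so they are sister taxa.

A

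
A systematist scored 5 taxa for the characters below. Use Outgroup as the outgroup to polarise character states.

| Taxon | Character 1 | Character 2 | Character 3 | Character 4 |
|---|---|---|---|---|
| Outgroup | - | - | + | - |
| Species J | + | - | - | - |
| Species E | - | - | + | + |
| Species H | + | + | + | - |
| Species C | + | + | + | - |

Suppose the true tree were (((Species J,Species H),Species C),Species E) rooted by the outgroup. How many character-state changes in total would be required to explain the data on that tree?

5

Map each character onto (((Species J,Species H),Species C),Species E) (rooted by Outgroup) and count the minimum state changes it requires (Fitch parsimony):
Character 1: 1; Character 2: 2; Character 3: 1; Character 4: 1.
Total tree length = 5.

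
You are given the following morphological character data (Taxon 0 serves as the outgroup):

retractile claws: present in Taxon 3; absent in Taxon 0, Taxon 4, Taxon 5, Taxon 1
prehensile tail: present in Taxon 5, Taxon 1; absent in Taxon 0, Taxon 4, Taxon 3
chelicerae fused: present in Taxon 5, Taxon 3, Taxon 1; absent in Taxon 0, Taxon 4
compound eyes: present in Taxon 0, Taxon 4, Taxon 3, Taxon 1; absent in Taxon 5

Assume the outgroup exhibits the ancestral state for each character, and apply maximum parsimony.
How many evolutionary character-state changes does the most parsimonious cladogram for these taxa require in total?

4

Character polarity is set by the outgroup: the derived state is whichever differs from the outgroup's state, so for compound eyes the derived state is 'absent', and for the remaining characters it is 'present'.
retractile claws (derived state 'present') is unique to Taxon 3 (autapomorphy; uninformative for grouping).
Only Taxon 1 and Taxon 5 show the derived state 'present' for prehensile tail, supporting them as a clade.
chelicerae fused (derived state 'present') is shared by Taxon 1, Taxon 3, and Taxon 5 — a synapomorphy uniting that clade.
compound eyes: derived state 'absent' in Taxon 5 only — an autapomorphy, so it tells us nothing about relationships among taxa.
Most parsimonious ingroup topology: (Taxon 4,((Taxon 5,Taxon 1),Taxon 3)).
Changes per character on this tree: retractile claws: 1; prehensile tail: 1; chelicerae fused: 1; compound eyes: 1.
Total = 4.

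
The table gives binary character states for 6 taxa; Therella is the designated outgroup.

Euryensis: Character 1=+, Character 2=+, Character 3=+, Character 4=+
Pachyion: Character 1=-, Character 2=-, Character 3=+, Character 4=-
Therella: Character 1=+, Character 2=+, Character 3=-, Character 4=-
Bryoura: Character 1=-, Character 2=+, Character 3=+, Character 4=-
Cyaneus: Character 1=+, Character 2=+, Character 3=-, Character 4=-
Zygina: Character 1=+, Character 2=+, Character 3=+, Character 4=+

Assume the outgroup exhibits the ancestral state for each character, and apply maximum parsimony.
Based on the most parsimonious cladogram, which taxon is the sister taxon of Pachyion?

Character polarity is set by the outgroup: the derived state is whichever differs from the outgroup's state, so for Character 1, Character 2 the derived state is '-', and for the remaining characters it is '+'.
Character 1: derived state '-' in Bryoura and Pachyion only — synapomorphy for {Bryoura, Pachyion}.
Character 2 (derived state '-') is unique to Pachyion (autapomorphy; uninformative for grouping).
Only Bryoura, Euryensis, Pachyion, and Zygina show the derived state '+' for Character 3, supporting them as a clade.
Character 4: derived state '+' in Euryensis and Zygina only — synapomorphy for {Euryensis, Zygina}.
Most parsimonious ingroup topology: (((Bryoura,Pachyion),(Euryensis,Zygina)),Cyaneus).
Pachyion and Bryoura form a cherry on this tree, so they are sister taxa.

Bryoura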